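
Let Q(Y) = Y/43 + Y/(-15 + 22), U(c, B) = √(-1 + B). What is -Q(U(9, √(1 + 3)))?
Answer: -50/301 ≈ -0.16611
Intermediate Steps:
Q(Y) = 50*Y/301 (Q(Y) = Y*(1/43) + Y/7 = Y/43 + Y*(⅐) = Y/43 + Y/7 = 50*Y/301)
-Q(U(9, √(1 + 3))) = -50*√(-1 + √(1 + 3))/301 = -50*√(-1 + √4)/301 = -50*√(-1 + 2)/301 = -50*√1/301 = -50/301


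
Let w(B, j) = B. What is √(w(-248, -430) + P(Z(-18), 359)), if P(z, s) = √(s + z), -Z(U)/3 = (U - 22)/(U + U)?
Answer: √(-2232 + 3*√3201)/3 ≈ 15.137*I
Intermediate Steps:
Z(U) = -3*(-22 + U)/(2*U) (Z(U) = -3*(U - 22)/(U + U) = -3*(-22 + U)/(2*U))
√(w(-248, -430) + P(Z(-18), 359)) = √(-248 + √(359 + (-3/2 + 33/(-18)))) = √(-248 + √(359 + (-3/2 + 33*(-1/18)))) = √(-248 + √(359 + (-3/2 - 11/6))) = √(-248 + √(359 - 10/3)) = √(-248 + √(1067/3)) = √(-248 + √3201/3)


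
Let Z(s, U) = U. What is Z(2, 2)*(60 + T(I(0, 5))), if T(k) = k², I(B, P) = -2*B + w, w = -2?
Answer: 128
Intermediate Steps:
I(B, P) = -2 - 2*B (I(B, P) = -2*B - 2 = -2 - 2*B)
Z(2, 2)*(60 + T(I(0, 5))) = 2*(60 + (-2 - 2*0)²) = 2*(60 + (-2 + 0)²) = 2*(60 + (-2)²) = 2*(60 + 4) = 2*64 = 128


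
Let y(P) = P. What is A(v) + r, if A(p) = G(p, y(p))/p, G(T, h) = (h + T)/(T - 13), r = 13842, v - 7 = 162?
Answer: 1079677/78 ≈ 13842.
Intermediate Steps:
v = 169 (v = 7 + 162 = 169)
G(T, h) = (T + h)/(-13 + T)
A(p) = 2/(-13 + p) (A(p) = ((p + p)/(-13 + p))/p = ((2*p)/(-13 + p))/p = (2*p/(-13 + p))/p = 2/(-13 + p))
A(v) + r = 2/(-13 + 169) + 13842 = 2/156 + 13842 = 2*(1/156) + 13842 = 1/78 + 13842 = 1079677/78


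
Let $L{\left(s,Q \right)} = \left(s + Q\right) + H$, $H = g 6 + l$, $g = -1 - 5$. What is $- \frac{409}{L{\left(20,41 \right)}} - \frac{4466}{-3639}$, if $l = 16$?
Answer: $- \frac{1305245}{149199} \approx -8.7484$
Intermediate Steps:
$g = -6$
$H = -20$ ($H = \left(-6\right) 6 + 16 = -36 + 16 = -20$)
$L{\left(s,Q \right)} = -20 + Q + s$ ($L{\left(s,Q \right)} = \left(s + Q\right) - 20 = \left(Q + s\right) - 20 = -20 + Q + s$)
$- \frac{409}{L{\left(20,41 \right)}} - \frac{4466}{-3639} = - \frac{409}{-20 + 41 + 20} - \frac{4466}{-3639} = - \frac{409}{41} - - \frac{4466}{3639} = \left(-409\right) \frac{1}{41} + \frac{4466}{3639} = - \frac{409}{41} + \frac{4466}{3639} = - \frac{1305245}{149199}$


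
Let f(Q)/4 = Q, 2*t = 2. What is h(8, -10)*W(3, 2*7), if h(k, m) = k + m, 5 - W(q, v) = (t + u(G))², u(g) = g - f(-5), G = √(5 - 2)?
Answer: 878 + 84*√3 ≈ 1023.5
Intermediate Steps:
t = 1 (t = (½)*2 = 1)
f(Q) = 4*Q
G = √3 ≈ 1.7320
u(g) = 20 + g (u(g) = g - 4*(-5) = g - 1*(-20) = g + 20 = 20 + g)
W(q, v) = 5 - (21 + √3)² (W(q, v) = 5 - (1 + (20 + √3))² = 5 - (21 + √3)²)
h(8, -10)*W(3, 2*7) = (8 - 10)*(5 - (21 + √3)²) = -2*(5 - (21 + √3)²) = -10 + 2*(21 + √3)²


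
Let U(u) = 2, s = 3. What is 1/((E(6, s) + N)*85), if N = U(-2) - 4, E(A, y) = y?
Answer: 1/85 ≈ 0.011765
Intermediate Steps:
N = -2 (N = 2 - 4 = -2)
1/((E(6, s) + N)*85) = 1/((3 - 2)*85) = 1/(1*85) = 1/85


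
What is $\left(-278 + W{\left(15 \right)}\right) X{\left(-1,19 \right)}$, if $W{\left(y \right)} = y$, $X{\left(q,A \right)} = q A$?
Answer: $4997$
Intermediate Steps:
$X{\left(q,A \right)} = A q$
$\left(-278 + W{\left(15 \right)}\right) X{\left(-1,19 \right)} = \left(-278 + 15\right) 19 \left(-1\right) = \left(-263\right) \left(-19\right) = 4997$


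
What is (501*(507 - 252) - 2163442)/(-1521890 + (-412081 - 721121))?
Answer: 2035687/2655092 ≈ 0.76671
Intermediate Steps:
(501*(507 - 252) - 2163442)/(-1521890 + (-412081 - 721121)) = (501*255 - 2163442)/(-1521890 - 1133202) = (127755 - 2163442)/(-2655092) = -2035687*(-1/2655092) = 2035687/2655092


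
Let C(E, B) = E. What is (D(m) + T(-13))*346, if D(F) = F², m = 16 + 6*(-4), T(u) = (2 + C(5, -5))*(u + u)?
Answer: -40828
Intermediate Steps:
T(u) = 14*u (T(u) = (2 + 5)*(u + u) = 7*(2*u) = 14*u)
m = -8 (m = 16 - 24 = -8)
(D(m) + T(-13))*346 = ((-8)² + 14*(-13))*346 = (64 - 182)*346 = -118*346 = -40828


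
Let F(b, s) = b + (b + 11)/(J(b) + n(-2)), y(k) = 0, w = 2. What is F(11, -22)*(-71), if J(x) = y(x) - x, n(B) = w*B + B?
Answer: -11715/17 ≈ -689.12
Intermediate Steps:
n(B) = 3*B (n(B) = 2*B + B = 3*B)
J(x) = -x (J(x) = 0 - x = -x)
F(b, s) = b + (11 + b)/(-6 - b) (F(b, s) = b + (b + 11)/(-b + 3*(-2)) = b + (11 + b)/(-b - 6) = b + (11 + b)/(-6 - b))
F(11, -22)*(-71) = ((-11 + 11² + 5*11)/(6 + 11))*(-71) = ((-11 + 121 + 55)/17)*(-71) = ((1/17)*165)*(-71) = (165/17)*(-71) = -11715/17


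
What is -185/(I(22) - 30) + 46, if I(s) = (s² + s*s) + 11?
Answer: 43469/949 ≈ 45.805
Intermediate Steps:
I(s) = 11 + 2*s² (I(s) = (s² + s²) + 11 = 2*s² + 11 = 11 + 2*s²)
-185/(I(22) - 30) + 46 = -185/((11 + 2*22²) - 30) + 46 = -185/((11 + 2*484) - 30) + 46 = -185/((11 + 968) - 30) + 46 = -185/(979 - 30) + 46 = -185/949 + 46 = 43469/949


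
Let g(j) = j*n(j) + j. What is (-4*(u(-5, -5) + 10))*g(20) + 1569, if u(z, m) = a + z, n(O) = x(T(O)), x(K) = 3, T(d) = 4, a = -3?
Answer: 929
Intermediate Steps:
n(O) = 3
u(z, m) = -3 + z
g(j) = 4*j (g(j) = j*3 + j = 3*j + j = 4*j)
(-4*(u(-5, -5) + 10))*g(20) + 1569 = (-4*((-3 - 5) + 10))*(4*20) + 1569 = -4*(-8 + 10)*80 + 1569 = -4*2*80 + 1569 = -8*80 + 1569 = -640 + 1569 = 929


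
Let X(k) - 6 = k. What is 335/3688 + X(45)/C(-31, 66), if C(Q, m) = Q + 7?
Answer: -3751/1844 ≈ -2.0342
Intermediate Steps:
X(k) = 6 + k
C(Q, m) = 7 + Q
335/3688 + X(45)/C(-31, 66) = 335/3688 + (6 + 45)/(7 - 31) = 335*(1/3688) + 51/(-24) = 335/3688 + 51*(-1/24) = 335/3688 - 17/8 = -3751/1844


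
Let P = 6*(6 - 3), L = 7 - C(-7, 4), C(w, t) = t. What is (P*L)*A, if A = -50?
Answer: -2700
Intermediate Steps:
L = 3 (L = 7 - 1*4 = 7 - 4 = 3)
P = 18 (P = 6*3 = 18)
(P*L)*A = (18*3)*(-50) = 54*(-50) = -2700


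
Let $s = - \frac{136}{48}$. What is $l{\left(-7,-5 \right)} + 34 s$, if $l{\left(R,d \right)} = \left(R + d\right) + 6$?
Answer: $- \frac{307}{3} \approx -102.33$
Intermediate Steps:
$l{\left(R,d \right)} = 6 + R + d$
$s = - \frac{17}{6}$ ($s = \left(-136\right) \frac{1}{48} = - \frac{17}{6} \approx -2.8333$)
$l{\left(-7,-5 \right)} + 34 s = \left(6 - 7 - 5\right) + 34 \left(- \frac{17}{6}\right) = -6 - \frac{289}{3} = - \frac{307}{3}$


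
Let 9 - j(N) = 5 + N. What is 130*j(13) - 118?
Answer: -1288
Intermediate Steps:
j(N) = 4 - N (j(N) = 9 - (5 + N) = 9 + (-5 - N) = 4 - N)
130*j(13) - 118 = 130*(4 - 1*13) - 118 = 130*(4 - 13) - 118 = 130*(-9) - 118 = -1170 - 118 = -1288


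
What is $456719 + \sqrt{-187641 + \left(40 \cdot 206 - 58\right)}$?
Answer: $456719 + i \sqrt{179459} \approx 4.5672 \cdot 10^{5} + 423.63 i$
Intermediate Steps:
$456719 + \sqrt{-187641 + \left(40 \cdot 206 - 58\right)} = 456719 + \sqrt{-187641 + \left(8240 - 58\right)} = 456719 + \sqrt{-187641 + 8182} = 456719 + \sqrt{-179459} = 456719 + i \sqrt{179459}$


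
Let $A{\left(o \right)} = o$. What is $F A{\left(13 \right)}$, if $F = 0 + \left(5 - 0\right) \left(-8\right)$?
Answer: $-520$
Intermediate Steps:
$F = -40$ ($F = 0 + \left(5 + 0\right) \left(-8\right) = 0 + 5 \left(-8\right) = 0 - 40 = -40$)
$F A{\left(13 \right)} = \left(-40\right) 13 = -520$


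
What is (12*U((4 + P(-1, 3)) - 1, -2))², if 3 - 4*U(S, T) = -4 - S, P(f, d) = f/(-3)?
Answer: 961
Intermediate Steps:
P(f, d) = -f/3 (P(f, d) = f*(-⅓) = -f/3)
U(S, T) = 7/4 + S/4 (U(S, T) = ¾ - (-4 - S)/4 = ¾ + (1 + S/4) = 7/4 + S/4)
(12*U((4 + P(-1, 3)) - 1, -2))² = (12*(7/4 + ((4 - ⅓*(-1)) - 1)/4))² = (12*(7/4 + ((4 + ⅓) - 1)/4))² = (12*(7/4 + (13/3 - 1)/4))² = (12*(7/4 + (¼)*(10/3)))² = (12*(7/4 + ⅚))² = (12*(31/12))² = 31² = 961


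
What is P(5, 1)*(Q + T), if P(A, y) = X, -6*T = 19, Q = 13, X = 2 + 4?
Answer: 59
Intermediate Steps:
X = 6
T = -19/6 (T = -1/6*19 = -19/6 ≈ -3.1667)
P(A, y) = 6
P(5, 1)*(Q + T) = 6*(13 - 19/6) = 6*(59/6) = 59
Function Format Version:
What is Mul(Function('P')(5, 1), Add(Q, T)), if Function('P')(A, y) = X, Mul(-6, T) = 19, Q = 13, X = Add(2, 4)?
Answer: 59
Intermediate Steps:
X = 6
T = Rational(-19, 6) (T = Mul(Rational(-1, 6), 19) = Rational(-19, 6) ≈ -3.1667)
Function('P')(A, y) = 6
Mul(Function('P')(5, 1), Add(Q, T)) = Mul(6, Add(13, Rational(-19, 6))) = Mul(6, Rational(59, 6)) = 59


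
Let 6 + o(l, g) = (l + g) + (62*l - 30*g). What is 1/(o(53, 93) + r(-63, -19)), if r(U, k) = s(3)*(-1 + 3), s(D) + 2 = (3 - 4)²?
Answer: 1/634 ≈ 0.0015773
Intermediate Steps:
s(D) = -1 (s(D) = -2 + (3 - 4)² = -2 + (-1)² = -2 + 1 = -1)
o(l, g) = -6 - 29*g + 63*l (o(l, g) = -6 + ((l + g) + (62*l - 30*g)) = -6 + ((g + l) + (-30*g + 62*l)) = -6 + (-29*g + 63*l) = -6 - 29*g + 63*l)
r(U, k) = -2 (r(U, k) = -(-1 + 3) = -1*2 = -2)
1/(o(53, 93) + r(-63, -19)) = 1/((-6 - 29*93 + 63*53) - 2) = 1/((-6 - 2697 + 3339) - 2) = 1/(636 - 2) = 1/634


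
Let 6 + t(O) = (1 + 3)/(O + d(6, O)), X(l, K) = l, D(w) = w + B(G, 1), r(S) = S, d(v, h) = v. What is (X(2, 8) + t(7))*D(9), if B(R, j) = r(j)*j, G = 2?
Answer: -480/13 ≈ -36.923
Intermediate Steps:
B(R, j) = j² (B(R, j) = j*j = j²)
D(w) = 1 + w (D(w) = w + 1² = w + 1 = 1 + w)
t(O) = -6 + 4/(6 + O) (t(O) = -6 + (1 + 3)/(O + 6) = -6 + 4/(6 + O))
(X(2, 8) + t(7))*D(9) = (2 + 2*(-16 - 3*7)/(6 + 7))*(1 + 9) = (2 + 2*(-16 - 21)/13)*10 = (2 + 2*(1/13)*(-37))*10 = (2 - 74/13)*10 = -48/13*10 = -480/13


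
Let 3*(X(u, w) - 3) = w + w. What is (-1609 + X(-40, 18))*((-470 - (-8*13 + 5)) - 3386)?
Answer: 5988658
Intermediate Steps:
X(u, w) = 3 + 2*w/3 (X(u, w) = 3 + (w + w)/3 = 3 + (2*w)/3 = 3 + 2*w/3)
(-1609 + X(-40, 18))*((-470 - (-8*13 + 5)) - 3386) = (-1609 + (3 + (⅔)*18))*((-470 - (-8*13 + 5)) - 3386) = (-1609 + (3 + 12))*((-470 - (-104 + 5)) - 3386) = (-1609 + 15)*((-470 - 1*(-99)) - 3386) = -1594*((-470 + 99) - 3386) = -1594*(-371 - 3386) = -1594*(-3757) = 5988658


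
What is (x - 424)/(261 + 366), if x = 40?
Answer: -128/209 ≈ -0.61244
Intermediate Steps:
(x - 424)/(261 + 366) = (40 - 424)/(261 + 366) = -384/627 = -384*1/627 = -128/209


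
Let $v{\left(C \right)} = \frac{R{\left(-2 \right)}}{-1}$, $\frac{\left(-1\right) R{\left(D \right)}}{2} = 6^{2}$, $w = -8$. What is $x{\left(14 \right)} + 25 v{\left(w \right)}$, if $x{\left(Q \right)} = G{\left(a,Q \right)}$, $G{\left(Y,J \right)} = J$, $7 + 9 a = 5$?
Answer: $1814$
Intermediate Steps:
$a = - \frac{2}{9}$ ($a = - \frac{7}{9} + \frac{1}{9} \cdot 5 = - \frac{7}{9} + \frac{5}{9} = - \frac{2}{9} \approx -0.22222$)
$R{\left(D \right)} = -72$ ($R{\left(D \right)} = - 2 \cdot 6^{2} = \left(-2\right) 36 = -72$)
$v{\left(C \right)} = 72$ ($v{\left(C \right)} = - \frac{72}{-1} = \left(-72\right) \left(-1\right) = 72$)
$x{\left(Q \right)} = Q$
$x{\left(14 \right)} + 25 v{\left(w \right)} = 14 + 25 \cdot 72 = 14 + 1800 = 1814$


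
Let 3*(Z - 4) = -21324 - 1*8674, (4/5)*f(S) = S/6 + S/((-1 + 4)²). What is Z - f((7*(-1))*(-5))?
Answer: -720539/72 ≈ -10007.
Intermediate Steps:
f(S) = 25*S/72 (f(S) = 5*(S/6 + S/((-1 + 4)²))/4 = 5*(S*(⅙) + S/(3²))/4 = 5*(S/6 + S/9)/4 = 5*(5*S/18)/4 = 25*S/72)
Z = -29986/3 (Z = 4 + (-21324 - 1*8674)/3 = 4 + (-21324 - 8674)/3 = 4 + (⅓)*(-29998) = 4 - 29998/3 = -29986/3 ≈ -9995.3)
Z - f((7*(-1))*(-5)) = -29986/3 - 25*(7*(-1))*(-5)/72 = -29986/3 - 25*(-7*(-5))/72 = -29986/3 - 25*35/72 = -29986/3 - 1*875/72 = -29986/3 - 875/72 = -720539/72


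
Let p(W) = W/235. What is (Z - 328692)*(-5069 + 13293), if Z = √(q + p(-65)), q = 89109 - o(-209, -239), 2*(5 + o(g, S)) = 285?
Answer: -2703163008 + 12336*√87349970/47 ≈ -2.7007e+9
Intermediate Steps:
p(W) = W/235 (p(W) = W*(1/235) = W/235)
o(g, S) = 275/2 (o(g, S) = -5 + (½)*285 = -5 + 285/2 = 275/2)
q = 177943/2 (q = 89109 - 1*275/2 = 89109 - 275/2 = 177943/2 ≈ 88972.)
Z = 3*√87349970/94 (Z = √(177943/2 + (1/235)*(-65)) = √(177943/2 - 13/47) = √(8363295/94) = 3*√87349970/94 ≈ 298.28)
(Z - 328692)*(-5069 + 13293) = (3*√87349970/94 - 328692)*(-5069 + 13293) = (-328692 + 3*√87349970/94)*8224 = -2703163008 + 12336*√87349970/47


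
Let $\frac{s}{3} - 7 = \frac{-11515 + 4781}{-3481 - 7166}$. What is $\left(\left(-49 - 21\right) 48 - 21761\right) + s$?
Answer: $- \frac{978826}{39} \approx -25098.0$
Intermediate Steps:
$s = \frac{893}{39}$ ($s = 21 + 3 \frac{-11515 + 4781}{-3481 - 7166} = 21 + 3 \left(- \frac{6734}{-10647}\right) = 21 + 3 \left(\left(-6734\right) \left(- \frac{1}{10647}\right)\right) = 21 + 3 \cdot \frac{74}{117} = 21 + \frac{74}{39} = \frac{893}{39} \approx 22.897$)
$\left(\left(-49 - 21\right) 48 - 21761\right) + s = \left(\left(-49 - 21\right) 48 - 21761\right) + \frac{893}{39} = \left(\left(-70\right) 48 - 21761\right) + \frac{893}{39} = \left(-3360 - 21761\right) + \frac{893}{39} = -25121 + \frac{893}{39} = - \frac{978826}{39}$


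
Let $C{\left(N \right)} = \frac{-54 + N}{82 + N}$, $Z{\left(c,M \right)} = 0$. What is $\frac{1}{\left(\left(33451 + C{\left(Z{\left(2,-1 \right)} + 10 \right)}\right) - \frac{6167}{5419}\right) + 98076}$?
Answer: $\frac{124637}{16392929249} \approx 7.6031 \cdot 10^{-6}$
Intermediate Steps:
$C{\left(N \right)} = \frac{-54 + N}{82 + N}$
$\frac{1}{\left(\left(33451 + C{\left(Z{\left(2,-1 \right)} + 10 \right)}\right) - \frac{6167}{5419}\right) + 98076} = \frac{1}{\left(\left(33451 + \frac{-54 + \left(0 + 10\right)}{82 + \left(0 + 10\right)}\right) - \frac{6167}{5419}\right) + 98076} = \frac{1}{\left(\left(33451 + \frac{-54 + 10}{82 + 10}\right) - \frac{6167}{5419}\right) + 98076} = \frac{1}{\left(\left(33451 + \frac{1}{92} \left(-44\right)\right) - \frac{6167}{5419}\right) + 98076} = \frac{1}{\left(\left(33451 - \frac{11}{23}\right) - \frac{6167}{5419}\right) + 98076} = \frac{1}{\left(\frac{769362}{23} - \frac{6167}{5419}\right) + 98076} = \frac{1}{\frac{4169030837}{124637} + 98076} = \frac{1}{\frac{16392929249}{124637}} = \frac{124637}{16392929249}$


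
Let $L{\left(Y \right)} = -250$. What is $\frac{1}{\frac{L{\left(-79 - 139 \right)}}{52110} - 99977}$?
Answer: $- \frac{5211}{520980172} \approx -1.0002 \cdot 10^{-5}$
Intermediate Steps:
$\frac{1}{\frac{L{\left(-79 - 139 \right)}}{52110} - 99977} = \frac{1}{- \frac{250}{52110} - 99977} = \frac{1}{\left(-250\right) \frac{1}{52110} - 99977} = \frac{1}{- \frac{25}{5211} - 99977} = \frac{1}{- \frac{520980172}{5211}} = - \frac{5211}{520980172}$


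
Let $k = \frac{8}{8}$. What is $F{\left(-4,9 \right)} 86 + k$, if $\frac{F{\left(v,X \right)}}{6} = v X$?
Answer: $-18575$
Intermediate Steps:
$F{\left(v,X \right)} = 6 X v$ ($F{\left(v,X \right)} = 6 v X = 6 X v$)
$k = 1$ ($k = 8 \cdot \frac{1}{8} = 1$)
$F{\left(-4,9 \right)} 86 + k = 6 \cdot 9 \left(-4\right) 86 + 1 = \left(-216\right) 86 + 1 = -18576 + 1 = -18575$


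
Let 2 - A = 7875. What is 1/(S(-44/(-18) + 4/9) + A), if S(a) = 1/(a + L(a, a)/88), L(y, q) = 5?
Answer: -2333/18366917 ≈ -0.00012702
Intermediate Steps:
A = -7873 (A = 2 - 1*7875 = 2 - 7875 = -7873)
S(a) = 1/(5/88 + a) (S(a) = 1/(a + 5/88) = 1/(5/88 + a))
1/(S(-44/(-18) + 4/9) + A) = 1/(88/(5 + 88*(-44/(-18) + 4/9)) - 7873) = 1/(88/(5 + 88*(-44*(-1/18) + 4*(⅑))) - 7873) = 1/(88/(5 + 88*(22/9 + 4/9)) - 7873) = 1/(88/(5 + 88*(26/9)) - 7873) = 1/(88/(5 + 2288/9) - 7873) = 1/(88/(2333/9) - 7873) = 1/(88*(9/2333) - 7873) = 1/(792/2333 - 7873) = 1/(-18366917/2333) = -2333/18366917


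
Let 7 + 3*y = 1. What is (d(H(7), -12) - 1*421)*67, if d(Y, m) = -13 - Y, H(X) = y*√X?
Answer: -29078 + 134*√7 ≈ -28723.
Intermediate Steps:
y = -2 (y = -7/3 + (⅓)*1 = -7/3 + ⅓ = -2)
H(X) = -2*√X
(d(H(7), -12) - 1*421)*67 = ((-13 - (-2)*√7) - 1*421)*67 = ((-13 + 2*√7) - 421)*67 = (-434 + 2*√7)*67 = -29078 + 134*√7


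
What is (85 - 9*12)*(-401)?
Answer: 9223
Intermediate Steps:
(85 - 9*12)*(-401) = (85 - 108)*(-401) = -23*(-401) = 9223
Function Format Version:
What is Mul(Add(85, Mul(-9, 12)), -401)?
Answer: 9223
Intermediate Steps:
Mul(Add(85, Mul(-9, 12)), -401) = Mul(Add(85, -108), -401) = Mul(-23, -401) = 9223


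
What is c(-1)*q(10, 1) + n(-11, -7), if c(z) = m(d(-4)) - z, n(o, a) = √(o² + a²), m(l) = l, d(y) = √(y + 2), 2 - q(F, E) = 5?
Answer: -3 + √170 - 3*I*√2 ≈ 10.038 - 4.2426*I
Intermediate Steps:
q(F, E) = -3 (q(F, E) = 2 - 1*5 = 2 - 5 = -3)
d(y) = √(2 + y)
n(o, a) = √(a² + o²)
c(z) = -z + I*√2 (c(z) = √(2 - 4) - z = √(-2) - z = I*√2 - z = -z + I*√2)
c(-1)*q(10, 1) + n(-11, -7) = (-1*(-1) + I*√2)*(-3) + √((-7)² + (-11)²) = (1 + I*√2)*(-3) + √(49 + 121) = (-3 - 3*I*√2) + √170 = -3 + √170 - 3*I*√2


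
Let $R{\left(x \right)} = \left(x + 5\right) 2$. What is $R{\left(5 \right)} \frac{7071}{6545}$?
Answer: $\frac{28284}{1309} \approx 21.607$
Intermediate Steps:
$R{\left(x \right)} = 10 + 2 x$ ($R{\left(x \right)} = \left(5 + x\right) 2 = 10 + 2 x$)
$R{\left(5 \right)} \frac{7071}{6545} = \left(10 + 2 \cdot 5\right) \frac{7071}{6545} = \left(10 + 10\right) 7071 \cdot \frac{1}{6545} = 20 \cdot \frac{7071}{6545} = \frac{28284}{1309}$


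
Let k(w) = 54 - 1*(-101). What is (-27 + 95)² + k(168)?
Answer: 4779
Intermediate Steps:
k(w) = 155 (k(w) = 54 + 101 = 155)
(-27 + 95)² + k(168) = (-27 + 95)² + 155 = 68² + 155 = 4624 + 155 = 4779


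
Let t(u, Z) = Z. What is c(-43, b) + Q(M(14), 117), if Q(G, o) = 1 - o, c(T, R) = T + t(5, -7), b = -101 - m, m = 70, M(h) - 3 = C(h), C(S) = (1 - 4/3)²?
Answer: -166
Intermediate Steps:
C(S) = ⅑ (C(S) = (1 - 4*⅓)² = (1 - 4/3)² = (-⅓)² = ⅑)
M(h) = 28/9 (M(h) = 3 + ⅑ = 28/9)
b = -171 (b = -101 - 1*70 = -101 - 70 = -171)
c(T, R) = -7 + T (c(T, R) = T - 7 = -7 + T)
c(-43, b) + Q(M(14), 117) = (-7 - 43) + (1 - 1*117) = -50 + (1 - 117) = -50 - 116 = -166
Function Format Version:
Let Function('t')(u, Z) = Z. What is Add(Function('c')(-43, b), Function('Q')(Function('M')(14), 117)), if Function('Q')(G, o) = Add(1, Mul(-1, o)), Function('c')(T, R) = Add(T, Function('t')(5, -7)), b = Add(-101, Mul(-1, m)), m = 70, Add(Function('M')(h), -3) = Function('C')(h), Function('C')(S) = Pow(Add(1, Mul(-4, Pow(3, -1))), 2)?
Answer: -166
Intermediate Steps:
Function('C')(S) = Rational(1, 9) (Function('C')(S) = Pow(Add(1, Mul(-4, Rational(1, 3))), 2) = Pow(Add(1, Rational(-4, 3)), 2) = Pow(Rational(-1, 3), 2) = Rational(1, 9))
Function('M')(h) = Rational(28, 9) (Function('M')(h) = Add(3, Rational(1, 9)) = Rational(28, 9))
b = -171 (b = Add(-101, Mul(-1, 70)) = Add(-101, -70) = -171)
Function('c')(T, R) = Add(-7, T) (Function('c')(T, R) = Add(T, -7) = Add(-7, T))
Add(Function('c')(-43, b), Function('Q')(Function('M')(14), 117)) = Add(Add(-7, -43), Add(1, Mul(-1, 117))) = Add(-50, Add(1, -117)) = Add(-50, -116) = -166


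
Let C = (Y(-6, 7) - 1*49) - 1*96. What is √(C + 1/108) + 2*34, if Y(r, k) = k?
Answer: 68 + I*√44709/18 ≈ 68.0 + 11.747*I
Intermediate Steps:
C = -138 (C = (7 - 1*49) - 1*96 = (7 - 49) - 96 = -42 - 96 = -138)
√(C + 1/108) + 2*34 = √(-138 + 1/108) + 2*34 = √(-138 + 1/108) + 68 = √(-14903/108) + 68 = I*√44709/18 + 68 = 68 + I*√44709/18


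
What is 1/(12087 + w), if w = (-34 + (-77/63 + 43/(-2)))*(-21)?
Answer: 6/79669 ≈ 7.5312e-5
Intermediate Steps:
w = 7147/6 (w = (-34 + (-77*1/63 + 43*(-1/2)))*(-21) = (-34 + (-11/9 - 43/2))*(-21) = (-34 - 409/18)*(-21) = -1021/18*(-21) = 7147/6 ≈ 1191.2)
1/(12087 + w) = 1/(12087 + 7147/6) = 1/(79669/6) = 6/79669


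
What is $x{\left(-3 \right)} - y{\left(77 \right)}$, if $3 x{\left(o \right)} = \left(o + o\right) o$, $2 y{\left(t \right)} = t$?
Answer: $- \frac{65}{2} \approx -32.5$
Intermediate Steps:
$y{\left(t \right)} = \frac{t}{2}$
$x{\left(o \right)} = \frac{2 o^{2}}{3}$ ($x{\left(o \right)} = \frac{\left(o + o\right) o}{3} = \frac{2 o o}{3} = \frac{2 o^{2}}{3}$)
$x{\left(-3 \right)} - y{\left(77 \right)} = \frac{2 \left(-3\right)^{2}}{3} - \frac{1}{2} \cdot 77 = \frac{2}{3} \cdot 9 - \frac{77}{2} = 6 - \frac{77}{2} = - \frac{65}{2}$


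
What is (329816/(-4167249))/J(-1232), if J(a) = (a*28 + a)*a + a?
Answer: -41227/22928028973542 ≈ -1.7981e-9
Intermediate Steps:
J(a) = a + 29*a**2 (J(a) = (28*a + a)*a + a = (29*a)*a + a = 29*a**2 + a = a + 29*a**2)
(329816/(-4167249))/J(-1232) = (329816/(-4167249))/((-1232*(1 + 29*(-1232)))) = (329816*(-1/4167249))/((-1232*(1 - 35728))) = -329816/(4167249*((-1232*(-35727)))) = -329816/4167249/44015664 = -329816/4167249*1/44015664 = -41227/22928028973542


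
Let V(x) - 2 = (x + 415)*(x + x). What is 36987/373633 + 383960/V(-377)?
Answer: -14240044913/1070458545 ≈ -13.303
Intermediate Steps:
V(x) = 2 + 2*x*(415 + x) (V(x) = 2 + (x + 415)*(x + x) = 2 + (415 + x)*(2*x) = 2 + 2*x*(415 + x))
36987/373633 + 383960/V(-377) = 36987/373633 + 383960/(2 + 2*(-377)² + 830*(-377)) = 36987*(1/373633) + 383960/(2 + 2*142129 - 312910) = 36987/373633 + 383960/(2 + 284258 - 312910) = 36987/373633 + 383960/(-28650) = 36987/373633 + 383960*(-1/28650) = 36987/373633 - 38396/2865 = -14240044913/1070458545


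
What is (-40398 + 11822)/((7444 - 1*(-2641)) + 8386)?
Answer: -608/393 ≈ -1.5471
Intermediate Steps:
(-40398 + 11822)/((7444 - 1*(-2641)) + 8386) = -28576/((7444 + 2641) + 8386) = -28576/(10085 + 8386) = -28576/18471 = -28576*1/18471 = -608/393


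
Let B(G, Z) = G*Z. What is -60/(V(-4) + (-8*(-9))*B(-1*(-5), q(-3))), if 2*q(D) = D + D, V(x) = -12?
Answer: 5/91 ≈ 0.054945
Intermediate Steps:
q(D) = D (q(D) = (D + D)/2 = (2*D)/2 = D)
-60/(V(-4) + (-8*(-9))*B(-1*(-5), q(-3))) = -60/(-12 + (-8*(-9))*(-1*(-5)*(-3))) = -60/(-12 + 72*(5*(-3))) = -60/(-12 + 72*(-15)) = -60/(-12 - 1080) = -60/(-1092) = -1/1092*(-60) = 5/91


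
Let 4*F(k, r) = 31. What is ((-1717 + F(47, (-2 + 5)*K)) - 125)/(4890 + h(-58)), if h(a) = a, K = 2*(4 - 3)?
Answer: -7337/19328 ≈ -0.37960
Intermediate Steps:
K = 2 (K = 2*1 = 2)
F(k, r) = 31/4 (F(k, r) = (1/4)*31 = 31/4)
((-1717 + F(47, (-2 + 5)*K)) - 125)/(4890 + h(-58)) = ((-1717 + 31/4) - 125)/(4890 - 58) = (-6837/4 - 125)/4832 = -7337/4*1/4832 = -7337/19328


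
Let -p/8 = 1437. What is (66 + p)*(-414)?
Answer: 4732020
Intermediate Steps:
p = -11496 (p = -8*1437 = -11496)
(66 + p)*(-414) = (66 - 11496)*(-414) = -11430*(-414) = 4732020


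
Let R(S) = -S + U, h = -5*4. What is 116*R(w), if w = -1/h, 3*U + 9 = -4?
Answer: -7627/15 ≈ -508.47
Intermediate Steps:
U = -13/3 (U = -3 + (1/3)*(-4) = -3 - 4/3 = -13/3 ≈ -4.3333)
h = -20
w = 1/20 (w = -1/(-20) = -1*(-1/20) = 1/20 ≈ 0.050000)
R(S) = -13/3 - S (R(S) = -S - 13/3 = -13/3 - S)
116*R(w) = 116*(-13/3 - 1*1/20) = 116*(-13/3 - 1/20) = 116*(-263/60) = -7627/15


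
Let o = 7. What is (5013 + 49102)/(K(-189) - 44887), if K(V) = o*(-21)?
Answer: -54115/45034 ≈ -1.2016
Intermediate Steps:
K(V) = -147 (K(V) = 7*(-21) = -147)
(5013 + 49102)/(K(-189) - 44887) = (5013 + 49102)/(-147 - 44887) = 54115/(-45034) = 54115*(-1/45034) = -54115/45034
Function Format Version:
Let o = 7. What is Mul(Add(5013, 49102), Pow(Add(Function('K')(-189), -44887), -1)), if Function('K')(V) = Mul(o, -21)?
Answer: Rational(-54115, 45034) ≈ -1.2016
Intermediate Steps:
Function('K')(V) = -147 (Function('K')(V) = Mul(7, -21) = -147)
Mul(Add(5013, 49102), Pow(Add(Function('K')(-189), -44887), -1)) = Mul(Add(5013, 49102), Pow(Add(-147, -44887), -1)) = Mul(54115, Pow(-45034, -1)) = Mul(54115, Rational(-1, 45034)) = Rational(-54115, 45034)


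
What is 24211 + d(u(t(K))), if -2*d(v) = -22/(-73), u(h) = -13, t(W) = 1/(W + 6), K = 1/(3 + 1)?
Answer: 1767392/73 ≈ 24211.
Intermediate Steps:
K = ¼ (K = 1/4 = ¼ ≈ 0.25000)
t(W) = 1/(6 + W)
d(v) = -11/73 (d(v) = -(-11)/(-73) = -(-11)*(-1)/73 = -½*22/73 = -11/73)
24211 + d(u(t(K))) = 24211 - 11/73 = 1767392/73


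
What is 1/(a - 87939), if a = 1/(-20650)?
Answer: -20650/1815940351 ≈ -1.1372e-5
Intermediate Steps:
a = -1/20650 ≈ -4.8426e-5
1/(a - 87939) = 1/(-1/20650 - 87939) = 1/(-1815940351/20650) = -20650/1815940351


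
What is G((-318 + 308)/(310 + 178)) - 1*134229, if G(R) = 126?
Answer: -134103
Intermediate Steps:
G((-318 + 308)/(310 + 178)) - 1*134229 = 126 - 1*134229 = 126 - 134229 = -134103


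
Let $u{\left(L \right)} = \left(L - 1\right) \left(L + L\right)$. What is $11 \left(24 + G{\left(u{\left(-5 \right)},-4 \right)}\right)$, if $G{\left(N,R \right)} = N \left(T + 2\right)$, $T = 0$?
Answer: $1584$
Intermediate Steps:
$u{\left(L \right)} = 2 L \left(-1 + L\right)$ ($u{\left(L \right)} = \left(-1 + L\right) 2 L = 2 L \left(-1 + L\right)$)
$G{\left(N,R \right)} = 2 N$ ($G{\left(N,R \right)} = N \left(0 + 2\right) = N 2 = 2 N$)
$11 \left(24 + G{\left(u{\left(-5 \right)},-4 \right)}\right) = 11 \left(24 + 2 \cdot 2 \left(-5\right) \left(-1 - 5\right)\right) = 11 \left(24 + 2 \cdot 2 \left(-5\right) \left(-6\right)\right) = 11 \left(24 + 2 \cdot 60\right) = 11 \left(24 + 120\right) = 11 \cdot 144 = 1584$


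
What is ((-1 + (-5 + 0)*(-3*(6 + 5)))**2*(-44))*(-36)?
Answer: 42603264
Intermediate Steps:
((-1 + (-5 + 0)*(-3*(6 + 5)))**2*(-44))*(-36) = ((-1 - (-15)*11)**2*(-44))*(-36) = ((-1 - 5*(-33))**2*(-44))*(-36) = ((-1 + 165)**2*(-44))*(-36) = (164**2*(-44))*(-36) = (26896*(-44))*(-36) = -1183424*(-36) = 42603264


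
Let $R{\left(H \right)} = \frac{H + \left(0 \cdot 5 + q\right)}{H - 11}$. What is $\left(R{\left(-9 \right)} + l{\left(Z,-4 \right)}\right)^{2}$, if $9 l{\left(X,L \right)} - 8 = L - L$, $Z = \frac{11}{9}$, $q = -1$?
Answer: $\frac{625}{324} \approx 1.929$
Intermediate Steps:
$Z = \frac{11}{9}$ ($Z = 11 \cdot \frac{1}{9} = \frac{11}{9} \approx 1.2222$)
$l{\left(X,L \right)} = \frac{8}{9}$ ($l{\left(X,L \right)} = \frac{8}{9} + \frac{L - L}{9} = \frac{8}{9} + \frac{1}{9} \cdot 0 = \frac{8}{9} + 0 = \frac{8}{9}$)
$R{\left(H \right)} = \frac{-1 + H}{-11 + H}$ ($R{\left(H \right)} = \frac{H + \left(0 \cdot 5 - 1\right)}{H - 11} = \frac{H + \left(0 - 1\right)}{-11 + H} = \frac{H - 1}{-11 + H} = \frac{-1 + H}{-11 + H}$)
$\left(R{\left(-9 \right)} + l{\left(Z,-4 \right)}\right)^{2} = \left(\frac{-1 - 9}{-11 - 9} + \frac{8}{9}\right)^{2} = \left(\frac{1}{-20} \left(-10\right) + \frac{8}{9}\right)^{2} = \left(\left(- \frac{1}{20}\right) \left(-10\right) + \frac{8}{9}\right)^{2} = \left(\frac{1}{2} + \frac{8}{9}\right)^{2} = \left(\frac{25}{18}\right)^{2} = \frac{625}{324}$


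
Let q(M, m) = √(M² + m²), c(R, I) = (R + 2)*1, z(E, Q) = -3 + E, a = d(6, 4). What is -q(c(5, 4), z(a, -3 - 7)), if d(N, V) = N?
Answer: -√58 ≈ -7.6158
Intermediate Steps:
a = 6
c(R, I) = 2 + R (c(R, I) = (2 + R)*1 = 2 + R)
-q(c(5, 4), z(a, -3 - 7)) = -√((2 + 5)² + (-3 + 6)²) = -√(7² + 3²) = -√(49 + 9) = -√58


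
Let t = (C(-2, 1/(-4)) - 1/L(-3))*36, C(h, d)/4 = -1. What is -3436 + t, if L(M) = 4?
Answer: -3589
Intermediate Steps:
C(h, d) = -4 (C(h, d) = 4*(-1) = -4)
t = -153 (t = (-4 - 1/4)*36 = -17/4*36 = -153)
-3436 + t = -3436 - 153 = -3589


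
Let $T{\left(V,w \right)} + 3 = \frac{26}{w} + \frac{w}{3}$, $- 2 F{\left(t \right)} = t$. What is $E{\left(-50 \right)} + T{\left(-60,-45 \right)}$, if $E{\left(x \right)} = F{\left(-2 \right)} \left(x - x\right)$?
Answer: $- \frac{836}{45} \approx -18.578$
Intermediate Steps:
$F{\left(t \right)} = - \frac{t}{2}$
$E{\left(x \right)} = 0$ ($E{\left(x \right)} = \left(- \frac{1}{2}\right) \left(-2\right) \left(x - x\right) = 1 \cdot 0 = 0$)
$T{\left(V,w \right)} = -3 + \frac{26}{w} + \frac{w}{3}$ ($T{\left(V,w \right)} = -3 + \left(\frac{26}{w} + \frac{w}{3}\right) = -3 + \frac{26}{w} + \frac{w}{3}$)
$E{\left(-50 \right)} + T{\left(-60,-45 \right)} = 0 + \left(-3 + \frac{26}{-45} + \frac{1}{3} \left(-45\right)\right) = 0 - \frac{836}{45} = - \frac{836}{45}$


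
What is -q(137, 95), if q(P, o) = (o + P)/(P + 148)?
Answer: -232/285 ≈ -0.81404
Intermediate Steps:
q(P, o) = (P + o)/(148 + P)
-q(137, 95) = -(137 + 95)/(148 + 137) = -232/285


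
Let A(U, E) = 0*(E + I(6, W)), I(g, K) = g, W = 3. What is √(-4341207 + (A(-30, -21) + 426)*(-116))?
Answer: 3*I*√487847 ≈ 2095.4*I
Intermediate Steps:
A(U, E) = 0 (A(U, E) = 0*(E + 6) = 0*(6 + E) = 0)
√(-4341207 + (A(-30, -21) + 426)*(-116)) = √(-4341207 + (0 + 426)*(-116)) = √(-4341207 + 426*(-116)) = √(-4341207 - 49416) = √(-4390623) = 3*I*√487847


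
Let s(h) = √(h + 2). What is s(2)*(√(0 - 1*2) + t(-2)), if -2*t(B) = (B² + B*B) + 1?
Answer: -9 + 2*I*√2 ≈ -9.0 + 2.8284*I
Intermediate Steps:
t(B) = -½ - B² (t(B) = -((B² + B*B) + 1)/2 = -((B² + B²) + 1)/2 = -(2*B² + 1)/2 = -(1 + 2*B²)/2 = -½ - B²)
s(h) = √(2 + h)
s(2)*(√(0 - 1*2) + t(-2)) = √(2 + 2)*(√(0 - 1*2) + (-½ - 1*(-2)²)) = √4*(√(0 - 2) + (-½ - 1*4)) = 2*(√(-2) + (-½ - 4)) = 2*(I*√2 - 9/2) = 2*(-9/2 + I*√2) = -9 + 2*I*√2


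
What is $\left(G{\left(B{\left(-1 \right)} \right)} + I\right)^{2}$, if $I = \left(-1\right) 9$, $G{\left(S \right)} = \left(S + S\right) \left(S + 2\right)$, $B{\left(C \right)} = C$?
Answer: $121$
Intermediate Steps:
$G{\left(S \right)} = 2 S \left(2 + S\right)$
$I = -9$
$\left(G{\left(B{\left(-1 \right)} \right)} + I\right)^{2} = \left(2 \left(-1\right) \left(2 - 1\right) - 9\right)^{2} = \left(2 \left(-1\right) 1 - 9\right)^{2} = \left(-2 - 9\right)^{2} = \left(-11\right)^{2} = 121$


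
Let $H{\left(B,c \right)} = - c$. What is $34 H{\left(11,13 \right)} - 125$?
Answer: $-567$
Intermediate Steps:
$34 H{\left(11,13 \right)} - 125 = 34 \left(\left(-1\right) 13\right) - 125 = 34 \left(-13\right) - 125 = -442 - 125 = -567$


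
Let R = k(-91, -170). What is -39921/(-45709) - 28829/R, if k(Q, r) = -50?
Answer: 1319740811/2285450 ≈ 577.45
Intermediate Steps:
R = -50
-39921/(-45709) - 28829/R = -39921/(-45709) - 28829/(-50) = -39921*(-1/45709) - 28829*(-1/50) = 39921/45709 + 28829/50 = 1319740811/2285450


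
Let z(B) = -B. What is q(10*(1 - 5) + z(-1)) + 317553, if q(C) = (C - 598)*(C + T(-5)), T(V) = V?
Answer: 345581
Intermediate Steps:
q(C) = (-598 + C)*(-5 + C) (q(C) = (C - 598)*(C - 5) = (-598 + C)*(-5 + C))
q(10*(1 - 5) + z(-1)) + 317553 = (2990 + (10*(1 - 5) - 1*(-1))² - 603*(10*(1 - 5) - 1*(-1))) + 317553 = (2990 + (10*(-4) + 1)² - 603*(10*(-4) + 1)) + 317553 = (2990 + (-40 + 1)² - 603*(-40 + 1)) + 317553 = (2990 + (-39)² - 603*(-39)) + 317553 = (2990 + 1521 + 23517) + 317553 = 28028 + 317553 = 345581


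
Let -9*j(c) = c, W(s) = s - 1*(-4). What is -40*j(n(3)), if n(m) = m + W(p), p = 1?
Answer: 320/9 ≈ 35.556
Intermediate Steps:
W(s) = 4 + s (W(s) = s + 4 = 4 + s)
n(m) = 5 + m (n(m) = m + (4 + 1) = m + 5 = 5 + m)
j(c) = -c/9
-40*j(n(3)) = -(-40)*(5 + 3)/9 = -(-40)*8/9 = -40*(-8/9) = 320/9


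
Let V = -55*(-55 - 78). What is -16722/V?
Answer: -16722/7315 ≈ -2.2860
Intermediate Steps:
V = 7315 (V = -55*(-133) = 7315)
-16722/V = -16722/7315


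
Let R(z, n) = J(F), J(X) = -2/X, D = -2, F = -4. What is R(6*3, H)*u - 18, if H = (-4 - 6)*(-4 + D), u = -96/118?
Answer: -1086/59 ≈ -18.407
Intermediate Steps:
u = -48/59 (u = -96*1/118 = -48/59 ≈ -0.81356)
H = 60 (H = (-4 - 6)*(-4 - 2) = -10*(-6) = 60)
R(z, n) = 1/2 (R(z, n) = -2/(-4) = -2*(-1/4) = 1/2)
R(6*3, H)*u - 18 = (1/2)*(-48/59) - 18 = -24/59 - 18 = -1086/59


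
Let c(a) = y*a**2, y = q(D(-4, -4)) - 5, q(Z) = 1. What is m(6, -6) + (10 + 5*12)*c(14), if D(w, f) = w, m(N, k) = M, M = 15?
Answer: -54865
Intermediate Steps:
m(N, k) = 15
y = -4 (y = 1 - 5 = -4)
c(a) = -4*a**2
m(6, -6) + (10 + 5*12)*c(14) = 15 + (10 + 5*12)*(-4*14**2) = 15 + (10 + 60)*(-4*196) = 15 + 70*(-784) = 15 - 54880 = -54865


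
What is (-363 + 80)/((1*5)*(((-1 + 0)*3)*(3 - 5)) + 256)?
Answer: -283/286 ≈ -0.98951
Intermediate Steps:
(-363 + 80)/((1*5)*(((-1 + 0)*3)*(3 - 5)) + 256) = -283/(5*(-1*3*(-2)) + 256) = -283/(5*(-3*(-2)) + 256) = -283/(5*6 + 256) = -283/(30 + 256) = -283/286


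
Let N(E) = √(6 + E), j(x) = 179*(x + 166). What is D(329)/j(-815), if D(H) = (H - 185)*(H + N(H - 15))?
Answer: -47376/116171 - 1152*√5/116171 ≈ -0.42999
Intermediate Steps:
j(x) = 29714 + 179*x (j(x) = 179*(166 + x) = 29714 + 179*x)
D(H) = (-185 + H)*(H + √(-9 + H)) (D(H) = (H - 185)*(H + √(6 + (H - 15))) = (-185 + H)*(H + √(6 + (-15 + H))) = (-185 + H)*(H + √(-9 + H)))
D(329)/j(-815) = (329² - 185*329 - 185*√(-9 + 329) + 329*√(-9 + 329))/(29714 + 179*(-815)) = (108241 - 60865 - 1480*√5 + 329*√320)/(29714 - 145885) = (108241 - 60865 - 1480*√5 + 329*(8*√5))/(-116171) = (108241 - 60865 - 1480*√5 + 2632*√5)*(-1/116171) = (47376 + 1152*√5)*(-1/116171) = -47376/116171 - 1152*√5/116171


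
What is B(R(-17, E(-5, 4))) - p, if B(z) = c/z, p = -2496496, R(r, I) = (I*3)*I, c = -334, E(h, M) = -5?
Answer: 187236866/75 ≈ 2.4965e+6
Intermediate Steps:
R(r, I) = 3*I² (R(r, I) = (3*I)*I = 3*I²)
B(z) = -334/z
B(R(-17, E(-5, 4))) - p = -334/(3*(-5)²) - 1*(-2496496) = -334/(3*25) + 2496496 = -334/75 + 2496496 = 187236866/75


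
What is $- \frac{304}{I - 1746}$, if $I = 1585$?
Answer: $\frac{304}{161} \approx 1.8882$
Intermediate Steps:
$- \frac{304}{I - 1746} = - \frac{304}{1585 - 1746} = - \frac{304}{-161} = \left(-304\right) \left(- \frac{1}{161}\right) = \frac{304}{161}$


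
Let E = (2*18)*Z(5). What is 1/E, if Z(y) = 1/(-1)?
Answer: -1/36 ≈ -0.027778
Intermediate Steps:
Z(y) = -1 (Z(y) = 1*(-1) = -1)
E = -36 (E = (2*18)*(-1) = 36*(-1) = -36)
1/E = 1/(-36) = -1/36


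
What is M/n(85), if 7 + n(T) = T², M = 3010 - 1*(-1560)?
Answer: 2285/3609 ≈ 0.63314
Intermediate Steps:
M = 4570 (M = 3010 + 1560 = 4570)
n(T) = -7 + T²
M/n(85) = 4570/(-7 + 85²) = 4570/(-7 + 7225) = 4570/7218 = 4570*(1/7218) = 2285/3609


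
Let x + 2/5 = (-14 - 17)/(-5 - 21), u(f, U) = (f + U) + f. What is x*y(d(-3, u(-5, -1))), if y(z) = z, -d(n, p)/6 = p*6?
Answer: 20394/65 ≈ 313.75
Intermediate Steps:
u(f, U) = U + 2*f (u(f, U) = (U + f) + f = U + 2*f)
d(n, p) = -36*p (d(n, p) = -6*p*6 = -36*p)
x = 103/130 (x = -⅖ + (-14 - 17)/(-5 - 21) = -⅖ - 31/(-26) = -⅖ - 31*(-1/26) = -⅖ + 31/26 = 103/130 ≈ 0.79231)
x*y(d(-3, u(-5, -1))) = 103*(-36*(-1 + 2*(-5)))/130 = 103*(-36*(-1 - 10))/130 = 103*(-36*(-11))/130 = (103/130)*396 = 20394/65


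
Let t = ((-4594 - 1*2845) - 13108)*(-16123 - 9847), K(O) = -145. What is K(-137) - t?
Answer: -533605735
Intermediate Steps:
t = 533605590 (t = ((-4594 - 2845) - 13108)*(-25970) = (-7439 - 13108)*(-25970) = -20547*(-25970) = 533605590)
K(-137) - t = -145 - 1*533605590 = -145 - 533605590 = -533605735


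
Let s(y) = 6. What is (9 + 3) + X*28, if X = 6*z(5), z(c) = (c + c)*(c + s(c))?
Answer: 18492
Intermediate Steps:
z(c) = 2*c*(6 + c) (z(c) = (c + c)*(c + 6) = (2*c)*(6 + c) = 2*c*(6 + c))
X = 660 (X = 6*(2*5*(6 + 5)) = 6*(2*5*11) = 6*110 = 660)
(9 + 3) + X*28 = (9 + 3) + 660*28 = 12 + 18480 = 18492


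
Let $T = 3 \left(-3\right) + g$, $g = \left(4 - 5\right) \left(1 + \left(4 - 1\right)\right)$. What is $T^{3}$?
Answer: $-2197$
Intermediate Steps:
$g = -4$ ($g = - (1 + 3) = \left(-1\right) 4 = -4$)
$T = -13$ ($T = 3 \left(-3\right) - 4 = -9 - 4 = -13$)
$T^{3} = \left(-13\right)^{3} = -2197$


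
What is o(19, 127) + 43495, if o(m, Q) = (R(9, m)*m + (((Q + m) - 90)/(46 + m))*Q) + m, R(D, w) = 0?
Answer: 2835522/65 ≈ 43623.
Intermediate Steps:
o(m, Q) = m + Q*(-90 + Q + m)/(46 + m) (o(m, Q) = (0*m + (((Q + m) - 90)/(46 + m))*Q) + m = (0 + ((-90 + Q + m)/(46 + m))*Q) + m = (0 + Q*(-90 + Q + m)/(46 + m)) + m = Q*(-90 + Q + m)/(46 + m) + m = m + Q*(-90 + Q + m)/(46 + m))
o(19, 127) + 43495 = (127² + 19² - 90*127 + 46*19 + 127*19)/(46 + 19) + 43495 = (16129 + 361 - 11430 + 874 + 2413)/65 + 43495 = (1/65)*8347 + 43495 = 8347/65 + 43495 = 2835522/65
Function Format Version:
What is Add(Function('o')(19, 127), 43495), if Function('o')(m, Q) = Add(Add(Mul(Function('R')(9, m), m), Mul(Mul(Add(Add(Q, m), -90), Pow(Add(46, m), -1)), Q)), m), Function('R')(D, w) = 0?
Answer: Rational(2835522, 65) ≈ 43623.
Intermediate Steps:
Function('o')(m, Q) = Add(m, Mul(Q, Pow(Add(46, m), -1), Add(-90, Q, m))) (Function('o')(m, Q) = Add(Add(Mul(0, m), Mul(Mul(Add(Add(Q, m), -90), Pow(Add(46, m), -1)), Q)), m) = Add(Add(0, Mul(Mul(Add(-90, Q, m), Pow(Add(46, m), -1)), Q)), m) = Add(Add(0, Mul(Mul(Pow(Add(46, m), -1), Add(-90, Q, m)), Q)), m) = Add(Add(0, Mul(Q, Pow(Add(46, m), -1), Add(-90, Q, m))), m) = Add(Mul(Q, Pow(Add(46, m), -1), Add(-90, Q, m)), m) = Add(m, Mul(Q, Pow(Add(46, m), -1), Add(-90, Q, m))))
Add(Function('o')(19, 127), 43495) = Add(Mul(Pow(Add(46, 19), -1), Add(Pow(127, 2), Pow(19, 2), Mul(-90, 127), Mul(46, 19), Mul(127, 19))), 43495) = Add(Mul(Pow(65, -1), Add(16129, 361, -11430, 874, 2413)), 43495) = Add(Mul(Rational(1, 65), 8347), 43495) = Add(Rational(8347, 65), 43495) = Rational(2835522, 65)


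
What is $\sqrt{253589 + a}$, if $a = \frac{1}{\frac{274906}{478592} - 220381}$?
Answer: $\frac{\sqrt{705256868162503152027886173}}{52736154323} \approx 503.58$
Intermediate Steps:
$a = - \frac{239296}{52736154323}$ ($a = \frac{1}{274906 \cdot \frac{1}{478592} - 220381} = \frac{1}{\frac{137453}{239296} - 220381} = \frac{1}{- \frac{52736154323}{239296}} = - \frac{239296}{52736154323} \approx -4.5376 \cdot 10^{-6}$)
$\sqrt{253589 + a} = \sqrt{253589 - \frac{239296}{52736154323}} = \sqrt{\frac{13373308638375951}{52736154323}} = \frac{\sqrt{705256868162503152027886173}}{52736154323}$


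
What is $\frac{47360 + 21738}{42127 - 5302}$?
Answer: $\frac{69098}{36825} \approx 1.8764$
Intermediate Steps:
$\frac{47360 + 21738}{42127 - 5302} = \frac{69098}{42127 - 5302} = \frac{69098}{36825}$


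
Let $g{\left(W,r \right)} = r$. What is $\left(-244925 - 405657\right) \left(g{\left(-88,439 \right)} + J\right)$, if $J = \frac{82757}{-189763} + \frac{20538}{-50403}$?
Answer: $- \frac{908820028216138564}{3188208163} \approx -2.8506 \cdot 10^{8}$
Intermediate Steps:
$J = - \frac{2689517855}{3188208163}$ ($J = 82757 \left(- \frac{1}{189763}\right) + 20538 \left(- \frac{1}{50403}\right) = - \frac{82757}{189763} - \frac{6846}{16801} = - \frac{2689517855}{3188208163} \approx -0.84358$)
$\left(-244925 - 405657\right) \left(g{\left(-88,439 \right)} + J\right) = \left(-244925 - 405657\right) \left(439 - \frac{2689517855}{3188208163}\right) = \left(-650582\right) \frac{1396933865702}{3188208163} = - \frac{908820028216138564}{3188208163}$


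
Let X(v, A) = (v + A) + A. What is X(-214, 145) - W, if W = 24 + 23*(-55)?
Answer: 1317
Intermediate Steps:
X(v, A) = v + 2*A (X(v, A) = (A + v) + A = v + 2*A)
W = -1241 (W = 24 - 1265 = -1241)
X(-214, 145) - W = (-214 + 2*145) - 1*(-1241) = (-214 + 290) + 1241 = 76 + 1241 = 1317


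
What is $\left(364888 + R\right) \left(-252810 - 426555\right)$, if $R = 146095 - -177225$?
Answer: $-467544427920$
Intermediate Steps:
$R = 323320$ ($R = 146095 + 177225 = 323320$)
$\left(364888 + R\right) \left(-252810 - 426555\right) = \left(364888 + 323320\right) \left(-252810 - 426555\right) = 688208 \left(-679365\right) = -467544427920$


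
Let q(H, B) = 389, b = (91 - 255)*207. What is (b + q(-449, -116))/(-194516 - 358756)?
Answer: 33559/553272 ≈ 0.060656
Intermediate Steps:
b = -33948 (b = -164*207 = -33948)
(b + q(-449, -116))/(-194516 - 358756) = (-33948 + 389)/(-194516 - 358756) = -33559/(-553272) = -33559*(-1/553272) = 33559/553272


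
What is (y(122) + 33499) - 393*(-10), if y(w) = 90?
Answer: 37519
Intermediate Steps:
(y(122) + 33499) - 393*(-10) = (90 + 33499) - 393*(-10) = 33589 + 3930 = 37519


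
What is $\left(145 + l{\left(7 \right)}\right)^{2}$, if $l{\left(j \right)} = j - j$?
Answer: $21025$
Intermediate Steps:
$l{\left(j \right)} = 0$
$\left(145 + l{\left(7 \right)}\right)^{2} = \left(145 + 0\right)^{2} = 145^{2} = 21025$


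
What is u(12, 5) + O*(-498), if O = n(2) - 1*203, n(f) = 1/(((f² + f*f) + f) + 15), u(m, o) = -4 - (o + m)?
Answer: 2526327/25 ≈ 1.0105e+5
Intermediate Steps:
u(m, o) = -4 - m - o (u(m, o) = -4 - (m + o) = -4 + (-m - o) = -4 - m - o)
n(f) = 1/(15 + f + 2*f²) (n(f) = 1/(((f² + f²) + f) + 15) = 1/((2*f² + f) + 15) = 1/((f + 2*f²) + 15) = 1/(15 + f + 2*f²))
O = -5074/25 (O = 1/(15 + 2 + 2*2²) - 1*203 = 1/(15 + 2 + 2*4) - 203 = 1/(15 + 2 + 8) - 203 = 1/25 - 203 = -5074/25 ≈ -202.96)
u(12, 5) + O*(-498) = (-4 - 1*12 - 1*5) - 5074/25*(-498) = (-4 - 12 - 5) + 2526852/25 = -21 + 2526852/25 = 2526327/25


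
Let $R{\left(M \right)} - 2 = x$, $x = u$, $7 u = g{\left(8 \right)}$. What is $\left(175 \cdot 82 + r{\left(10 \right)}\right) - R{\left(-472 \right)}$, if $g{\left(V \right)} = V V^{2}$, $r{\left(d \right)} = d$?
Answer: $\frac{99994}{7} \approx 14285.0$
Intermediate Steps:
$g{\left(V \right)} = V^{3}$
$u = \frac{512}{7}$ ($u = \frac{8^{3}}{7} = \frac{1}{7} \cdot 512 = \frac{512}{7} \approx 73.143$)
$x = \frac{512}{7} \approx 73.143$
$R{\left(M \right)} = \frac{526}{7}$ ($R{\left(M \right)} = 2 + \frac{512}{7} = \frac{526}{7}$)
$\left(175 \cdot 82 + r{\left(10 \right)}\right) - R{\left(-472 \right)} = \left(175 \cdot 82 + 10\right) - \frac{526}{7} = \left(14350 + 10\right) - \frac{526}{7} = 14360 - \frac{526}{7} = \frac{99994}{7}$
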